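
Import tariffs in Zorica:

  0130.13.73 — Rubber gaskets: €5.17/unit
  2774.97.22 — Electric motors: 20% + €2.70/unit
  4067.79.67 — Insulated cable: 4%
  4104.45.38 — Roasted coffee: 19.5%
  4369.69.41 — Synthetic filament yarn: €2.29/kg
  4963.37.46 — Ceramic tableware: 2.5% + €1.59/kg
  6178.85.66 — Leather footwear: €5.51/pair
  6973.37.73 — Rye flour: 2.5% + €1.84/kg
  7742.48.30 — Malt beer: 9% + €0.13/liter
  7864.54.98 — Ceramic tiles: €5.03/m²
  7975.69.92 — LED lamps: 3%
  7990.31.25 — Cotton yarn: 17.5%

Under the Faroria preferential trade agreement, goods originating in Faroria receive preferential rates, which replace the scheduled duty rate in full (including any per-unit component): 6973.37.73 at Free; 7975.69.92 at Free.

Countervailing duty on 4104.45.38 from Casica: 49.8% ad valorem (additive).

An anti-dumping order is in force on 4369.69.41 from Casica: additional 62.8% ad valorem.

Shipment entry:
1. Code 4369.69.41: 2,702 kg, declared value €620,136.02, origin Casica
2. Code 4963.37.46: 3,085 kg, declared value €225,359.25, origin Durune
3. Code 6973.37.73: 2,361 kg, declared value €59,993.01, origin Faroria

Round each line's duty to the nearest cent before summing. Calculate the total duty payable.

€406,172.13

Line 1 (4369.69.41, Casica, 2,702 kg, €620,136.02):
Base rate for 4369.69.41 is €2.29/kg.
Additional duty on 4369.69.41 from Casica: +62.8% ad valorem. Applied ad valorem rate = 62.8%.
Duty = €620,136.02 × 62.8% + 2,702 × €2.29 = €395,633.00.
Line 2 (4963.37.46, Durune, 3,085 kg, €225,359.25):
Base rate for 4963.37.46 is 2.5% + €1.59/kg.
Duty = €225,359.25 × 2.5% + 3,085 × €1.59 = €10,539.13.
Line 3 (6973.37.73, Faroria, 2,361 kg, €59,993.01):
Base rate for 6973.37.73 is 2.5% + €1.84/kg.
Origin Faroria qualifies under the Zorica–Faroria agreement and 6973.37.73 is covered: preferential rate Free applies instead.
Duty = €59,993.01 × 0% = €0.00.
Total = €395,633.00 + €10,539.13 + €0.00 = €406,172.13.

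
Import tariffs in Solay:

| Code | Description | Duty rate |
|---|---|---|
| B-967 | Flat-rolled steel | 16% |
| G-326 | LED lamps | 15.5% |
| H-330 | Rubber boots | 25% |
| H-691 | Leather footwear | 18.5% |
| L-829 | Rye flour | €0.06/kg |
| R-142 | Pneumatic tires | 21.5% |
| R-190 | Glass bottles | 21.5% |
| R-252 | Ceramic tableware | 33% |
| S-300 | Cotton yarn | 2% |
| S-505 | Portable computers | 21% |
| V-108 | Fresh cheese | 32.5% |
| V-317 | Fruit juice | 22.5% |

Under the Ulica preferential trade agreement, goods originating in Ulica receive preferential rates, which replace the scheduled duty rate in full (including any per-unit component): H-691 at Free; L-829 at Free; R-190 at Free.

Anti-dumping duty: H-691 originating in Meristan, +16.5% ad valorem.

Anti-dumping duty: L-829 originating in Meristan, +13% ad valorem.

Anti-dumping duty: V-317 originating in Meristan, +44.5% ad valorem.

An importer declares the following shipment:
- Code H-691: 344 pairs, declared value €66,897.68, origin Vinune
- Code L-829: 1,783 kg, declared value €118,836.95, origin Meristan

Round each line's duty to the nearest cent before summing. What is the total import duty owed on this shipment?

Line 1 (H-691, Vinune, 344 pairs, €66,897.68):
Base rate for H-691 is 18.5%.
H-691 has an FTA preferential rate, but origin Vinune is not Ulica; base rate stands.
The additional-duty order on H-691 targets Meristan, not Vinune; it does not apply.
Duty = €66,897.68 × 18.5% = €12,376.07.
Line 2 (L-829, Meristan, 1,783 kg, €118,836.95):
Base rate for L-829 is €0.06/kg.
L-829 has an FTA preferential rate, but origin Meristan is not Ulica; base rate stands.
Additional duty on L-829 from Meristan: +13% ad valorem. Applied ad valorem rate = 13%.
Duty = €118,836.95 × 13% + 1,783 × €0.06 = €15,555.78.
Total = €12,376.07 + €15,555.78 = €27,931.85.

€27,931.85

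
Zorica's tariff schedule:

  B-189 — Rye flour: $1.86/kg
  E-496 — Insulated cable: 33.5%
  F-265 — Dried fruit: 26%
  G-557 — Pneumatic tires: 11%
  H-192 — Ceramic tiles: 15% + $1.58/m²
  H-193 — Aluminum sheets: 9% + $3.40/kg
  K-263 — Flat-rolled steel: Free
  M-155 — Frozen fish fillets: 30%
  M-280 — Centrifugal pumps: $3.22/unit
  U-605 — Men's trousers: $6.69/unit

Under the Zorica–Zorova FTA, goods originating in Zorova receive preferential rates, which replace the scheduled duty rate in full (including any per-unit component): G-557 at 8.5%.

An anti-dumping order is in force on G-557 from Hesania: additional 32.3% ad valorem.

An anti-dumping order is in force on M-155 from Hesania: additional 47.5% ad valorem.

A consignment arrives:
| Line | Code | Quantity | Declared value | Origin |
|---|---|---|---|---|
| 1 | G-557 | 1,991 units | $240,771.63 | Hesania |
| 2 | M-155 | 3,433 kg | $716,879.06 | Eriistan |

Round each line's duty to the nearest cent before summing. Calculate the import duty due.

Line 1 (G-557, Hesania, 1,991 units, $240,771.63):
Base rate for G-557 is 11%.
G-557 has an FTA preferential rate, but origin Hesania is not Zorova; base rate stands.
Additional duty on G-557 from Hesania: +32.3%. Applied ad valorem rate: 11% + 32.3% = 43.3%.
Duty = $240,771.63 × 43.3% = $104,254.12.
Line 2 (M-155, Eriistan, 3,433 kg, $716,879.06):
Base rate for M-155 is 30%.
The additional-duty order on M-155 targets Hesania, not Eriistan; it does not apply.
Duty = $716,879.06 × 30% = $215,063.72.
Total = $104,254.12 + $215,063.72 = $319,317.84.

$319,317.84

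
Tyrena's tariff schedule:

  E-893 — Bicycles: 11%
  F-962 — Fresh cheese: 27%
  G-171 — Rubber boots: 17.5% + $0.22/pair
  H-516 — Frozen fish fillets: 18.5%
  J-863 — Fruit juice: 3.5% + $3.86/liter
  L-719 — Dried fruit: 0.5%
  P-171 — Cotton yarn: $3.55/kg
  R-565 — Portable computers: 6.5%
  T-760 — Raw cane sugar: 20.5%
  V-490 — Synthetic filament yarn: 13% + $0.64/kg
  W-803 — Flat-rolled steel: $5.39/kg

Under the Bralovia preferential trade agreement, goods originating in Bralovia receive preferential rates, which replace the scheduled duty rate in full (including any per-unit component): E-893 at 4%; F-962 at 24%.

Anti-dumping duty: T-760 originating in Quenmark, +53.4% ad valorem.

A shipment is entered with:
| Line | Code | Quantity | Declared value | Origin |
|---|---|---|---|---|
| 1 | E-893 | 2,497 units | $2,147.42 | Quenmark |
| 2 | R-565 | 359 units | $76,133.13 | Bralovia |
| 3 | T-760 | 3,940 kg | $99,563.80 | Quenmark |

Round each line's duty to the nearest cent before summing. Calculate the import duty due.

Line 1 (E-893, Quenmark, 2,497 units, $2,147.42):
Base rate for E-893 is 11%.
E-893 has an FTA preferential rate, but origin Quenmark is not Bralovia; base rate stands.
Duty = $2,147.42 × 11% = $236.22.
Line 2 (R-565, Bralovia, 359 units, $76,133.13):
Base rate for R-565 is 6.5%.
Origin Bralovia is the FTA partner but R-565 is not on the preference list; base rate stands.
Duty = $76,133.13 × 6.5% = $4,948.65.
Line 3 (T-760, Quenmark, 3,940 kg, $99,563.80):
Base rate for T-760 is 20.5%.
Additional duty on T-760 from Quenmark: +53.4%. Applied ad valorem rate: 20.5% + 53.4% = 73.9%.
Duty = $99,563.80 × 73.9% = $73,577.65.
Total = $236.22 + $4,948.65 + $73,577.65 = $78,762.52.

$78,762.52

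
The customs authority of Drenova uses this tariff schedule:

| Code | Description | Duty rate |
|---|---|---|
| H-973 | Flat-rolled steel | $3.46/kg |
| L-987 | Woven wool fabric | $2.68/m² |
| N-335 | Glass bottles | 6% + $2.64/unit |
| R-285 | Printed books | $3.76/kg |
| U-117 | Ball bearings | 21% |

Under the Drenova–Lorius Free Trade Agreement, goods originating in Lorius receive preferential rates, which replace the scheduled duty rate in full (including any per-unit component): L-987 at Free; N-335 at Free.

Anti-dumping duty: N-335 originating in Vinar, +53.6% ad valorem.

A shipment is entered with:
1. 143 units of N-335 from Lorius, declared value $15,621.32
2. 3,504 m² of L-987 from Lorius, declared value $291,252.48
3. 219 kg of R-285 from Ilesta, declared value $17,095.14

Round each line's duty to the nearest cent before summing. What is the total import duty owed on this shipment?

$823.44

Line 1 (N-335, Lorius, 143 units, $15,621.32):
Base rate for N-335 is 6% + $2.64/unit.
Origin Lorius qualifies under the Drenova–Lorius agreement and N-335 is covered: preferential rate Free applies instead.
The additional-duty order on N-335 targets Vinar, not Lorius; it does not apply.
Duty = $15,621.32 × 0% = $0.00.
Line 2 (L-987, Lorius, 3,504 m², $291,252.48):
Base rate for L-987 is $2.68/m².
Origin Lorius qualifies under the Drenova–Lorius agreement and L-987 is covered: preferential rate Free applies instead.
Duty = $291,252.48 × 0% = $0.00.
Line 3 (R-285, Ilesta, 219 kg, $17,095.14):
Base rate for R-285 is $3.76/kg.
Duty = 219 × $3.76 = $823.44.
Total = $0.00 + $0.00 + $823.44 = $823.44.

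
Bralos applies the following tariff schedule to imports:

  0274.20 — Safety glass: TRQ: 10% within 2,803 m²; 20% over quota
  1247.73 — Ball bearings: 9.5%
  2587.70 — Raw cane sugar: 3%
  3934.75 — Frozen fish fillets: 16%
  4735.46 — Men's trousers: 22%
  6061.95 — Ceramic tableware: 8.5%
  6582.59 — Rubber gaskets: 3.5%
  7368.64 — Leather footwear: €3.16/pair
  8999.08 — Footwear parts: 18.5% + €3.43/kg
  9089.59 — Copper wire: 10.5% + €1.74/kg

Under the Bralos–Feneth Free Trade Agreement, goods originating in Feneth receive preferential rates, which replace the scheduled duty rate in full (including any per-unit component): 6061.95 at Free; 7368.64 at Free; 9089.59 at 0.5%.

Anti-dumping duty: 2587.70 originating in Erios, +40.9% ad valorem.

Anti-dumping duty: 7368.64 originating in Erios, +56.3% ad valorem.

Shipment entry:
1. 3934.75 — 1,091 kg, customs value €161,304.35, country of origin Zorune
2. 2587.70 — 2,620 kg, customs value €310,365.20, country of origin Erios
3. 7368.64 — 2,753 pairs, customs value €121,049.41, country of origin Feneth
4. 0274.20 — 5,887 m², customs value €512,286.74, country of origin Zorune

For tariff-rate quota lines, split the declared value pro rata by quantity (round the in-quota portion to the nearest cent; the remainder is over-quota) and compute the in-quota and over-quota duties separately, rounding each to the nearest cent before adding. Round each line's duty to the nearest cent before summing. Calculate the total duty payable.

Line 1 (3934.75, Zorune, 1,091 kg, €161,304.35):
Base rate for 3934.75 is 16%.
Duty = €161,304.35 × 16% = €25,808.70.
Line 2 (2587.70, Erios, 2,620 kg, €310,365.20):
Base rate for 2587.70 is 3%.
Additional duty on 2587.70 from Erios: +40.9%. Applied ad valorem rate: 3% + 40.9% = 43.9%.
Duty = €310,365.20 × 43.9% = €136,250.32.
Line 3 (7368.64, Feneth, 2,753 pairs, €121,049.41):
Base rate for 7368.64 is €3.16/pair.
Origin Feneth qualifies under the Bralos–Feneth agreement and 7368.64 is covered: preferential rate Free applies instead.
The additional-duty order on 7368.64 targets Erios, not Feneth; it does not apply.
Duty = €121,049.41 × 0% = €0.00.
Line 4 (0274.20, Zorune, 5,887 m², €512,286.74):
Code 0274.20 is under a tariff-rate quota (threshold 2,803 m²). In-quota: 2,803 m² at 10%; over-quota: 3,084 m² at 20%.
Pro-rata value split: in-quota = €512,286.74 × 2,803/5,887 = €243,917.06; over-quota = €512,286.74 − €243,917.06 = €268,369.68.
In-quota duty = €243,917.06 × 10% = €24,391.71. Over-quota duty = €268,369.68 × 20% = €53,673.94.
Line duty = €24,391.71 + €53,673.94 = €78,065.65.
Total = €25,808.70 + €136,250.32 + €0.00 + €78,065.65 = €240,124.67.

€240,124.67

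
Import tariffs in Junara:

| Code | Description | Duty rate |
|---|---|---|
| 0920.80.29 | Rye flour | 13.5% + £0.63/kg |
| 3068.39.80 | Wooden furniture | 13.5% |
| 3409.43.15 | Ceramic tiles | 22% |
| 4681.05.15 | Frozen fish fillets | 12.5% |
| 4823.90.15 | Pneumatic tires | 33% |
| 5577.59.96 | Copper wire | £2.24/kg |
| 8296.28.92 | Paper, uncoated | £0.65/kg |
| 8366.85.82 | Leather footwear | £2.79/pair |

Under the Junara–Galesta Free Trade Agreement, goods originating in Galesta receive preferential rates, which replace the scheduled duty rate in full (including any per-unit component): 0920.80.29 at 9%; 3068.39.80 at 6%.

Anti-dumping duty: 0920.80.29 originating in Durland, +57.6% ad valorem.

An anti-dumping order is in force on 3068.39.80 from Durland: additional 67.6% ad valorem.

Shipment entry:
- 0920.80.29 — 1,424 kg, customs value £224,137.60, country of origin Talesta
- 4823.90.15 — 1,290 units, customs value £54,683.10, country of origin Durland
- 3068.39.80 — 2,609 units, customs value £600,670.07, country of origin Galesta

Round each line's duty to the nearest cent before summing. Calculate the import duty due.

Line 1 (0920.80.29, Talesta, 1,424 kg, £224,137.60):
Base rate for 0920.80.29 is 13.5% + £0.63/kg.
0920.80.29 has an FTA preferential rate, but origin Talesta is not Galesta; base rate stands.
The additional-duty order on 0920.80.29 targets Durland, not Talesta; it does not apply.
Duty = £224,137.60 × 13.5% + 1,424 × £0.63 = £31,155.70.
Line 2 (4823.90.15, Durland, 1,290 units, £54,683.10):
Base rate for 4823.90.15 is 33%.
Duty = £54,683.10 × 33% = £18,045.42.
Line 3 (3068.39.80, Galesta, 2,609 units, £600,670.07):
Base rate for 3068.39.80 is 13.5%.
Origin Galesta qualifies under the Junara–Galesta agreement and 3068.39.80 is covered: preferential rate 6% applies instead.
The additional-duty order on 3068.39.80 targets Durland, not Galesta; it does not apply.
Duty = £600,670.07 × 6% = £36,040.20.
Total = £31,155.70 + £18,045.42 + £36,040.20 = £85,241.32.

£85,241.32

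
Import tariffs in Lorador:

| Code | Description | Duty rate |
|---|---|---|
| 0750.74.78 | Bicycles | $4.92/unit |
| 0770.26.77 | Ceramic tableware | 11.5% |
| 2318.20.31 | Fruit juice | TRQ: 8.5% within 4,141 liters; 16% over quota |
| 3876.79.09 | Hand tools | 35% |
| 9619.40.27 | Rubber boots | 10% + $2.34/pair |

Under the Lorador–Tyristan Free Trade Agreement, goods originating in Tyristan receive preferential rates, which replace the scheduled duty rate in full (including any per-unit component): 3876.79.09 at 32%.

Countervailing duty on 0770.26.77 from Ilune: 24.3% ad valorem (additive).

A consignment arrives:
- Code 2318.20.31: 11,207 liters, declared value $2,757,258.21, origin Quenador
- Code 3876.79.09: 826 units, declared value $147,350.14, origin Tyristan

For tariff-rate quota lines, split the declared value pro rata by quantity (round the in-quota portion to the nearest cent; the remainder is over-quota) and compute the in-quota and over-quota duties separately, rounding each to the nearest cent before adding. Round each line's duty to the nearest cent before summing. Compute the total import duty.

Line 1 (2318.20.31, Quenador, 11,207 liters, $2,757,258.21):
Code 2318.20.31 is under a tariff-rate quota (threshold 4,141 liters). In-quota: 4,141 liters at 8.5%; over-quota: 7,066 liters at 16%.
Pro-rata value split: in-quota = $2,757,258.21 × 4,141/11,207 = $1,018,810.23; over-quota = $2,757,258.21 − $1,018,810.23 = $1,738,447.98.
In-quota duty = $1,018,810.23 × 8.5% = $86,598.87. Over-quota duty = $1,738,447.98 × 16% = $278,151.68.
Line duty = $86,598.87 + $278,151.68 = $364,750.55.
Line 2 (3876.79.09, Tyristan, 826 units, $147,350.14):
Base rate for 3876.79.09 is 35%.
Origin Tyristan qualifies under the Lorador–Tyristan agreement and 3876.79.09 is covered: preferential rate 32% applies instead.
Duty = $147,350.14 × 32% = $47,152.04.
Total = $364,750.55 + $47,152.04 = $411,902.59.

$411,902.59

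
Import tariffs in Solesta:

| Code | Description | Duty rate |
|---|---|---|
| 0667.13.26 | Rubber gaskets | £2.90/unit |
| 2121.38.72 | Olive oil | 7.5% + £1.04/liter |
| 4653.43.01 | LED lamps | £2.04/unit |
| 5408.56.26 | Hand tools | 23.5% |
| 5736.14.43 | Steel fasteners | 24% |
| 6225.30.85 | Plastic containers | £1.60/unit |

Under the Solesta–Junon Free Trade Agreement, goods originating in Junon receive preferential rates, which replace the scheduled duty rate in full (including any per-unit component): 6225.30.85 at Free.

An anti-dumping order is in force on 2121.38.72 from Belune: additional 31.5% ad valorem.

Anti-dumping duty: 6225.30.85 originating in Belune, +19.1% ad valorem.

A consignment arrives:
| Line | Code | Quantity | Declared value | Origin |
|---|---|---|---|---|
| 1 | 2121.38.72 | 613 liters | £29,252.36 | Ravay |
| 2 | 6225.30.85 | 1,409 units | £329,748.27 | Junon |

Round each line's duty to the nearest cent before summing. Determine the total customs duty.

Line 1 (2121.38.72, Ravay, 613 liters, £29,252.36):
Base rate for 2121.38.72 is 7.5% + £1.04/liter.
The additional-duty order on 2121.38.72 targets Belune, not Ravay; it does not apply.
Duty = £29,252.36 × 7.5% + 613 × £1.04 = £2,831.45.
Line 2 (6225.30.85, Junon, 1,409 units, £329,748.27):
Base rate for 6225.30.85 is £1.60/unit.
Origin Junon qualifies under the Solesta–Junon agreement and 6225.30.85 is covered: preferential rate Free applies instead.
The additional-duty order on 6225.30.85 targets Belune, not Junon; it does not apply.
Duty = £329,748.27 × 0% = £0.00.
Total = £2,831.45 + £0.00 = £2,831.45.

£2,831.45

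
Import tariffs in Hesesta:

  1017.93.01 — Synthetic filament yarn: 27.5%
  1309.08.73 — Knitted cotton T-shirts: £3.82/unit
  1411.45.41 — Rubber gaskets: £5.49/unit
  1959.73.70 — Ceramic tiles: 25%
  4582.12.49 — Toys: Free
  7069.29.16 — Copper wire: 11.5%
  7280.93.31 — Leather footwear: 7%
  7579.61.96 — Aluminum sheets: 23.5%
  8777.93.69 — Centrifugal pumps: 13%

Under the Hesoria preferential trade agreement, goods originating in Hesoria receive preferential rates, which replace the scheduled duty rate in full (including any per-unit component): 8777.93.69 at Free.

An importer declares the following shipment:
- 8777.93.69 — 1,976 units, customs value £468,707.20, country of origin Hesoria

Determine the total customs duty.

£0.00

Line 1 (8777.93.69, Hesoria, 1,976 units, £468,707.20):
Base rate for 8777.93.69 is 13%.
Origin Hesoria qualifies under the Hesesta–Hesoria agreement and 8777.93.69 is covered: preferential rate Free applies instead.
Duty = £468,707.20 × 0% = £0.00.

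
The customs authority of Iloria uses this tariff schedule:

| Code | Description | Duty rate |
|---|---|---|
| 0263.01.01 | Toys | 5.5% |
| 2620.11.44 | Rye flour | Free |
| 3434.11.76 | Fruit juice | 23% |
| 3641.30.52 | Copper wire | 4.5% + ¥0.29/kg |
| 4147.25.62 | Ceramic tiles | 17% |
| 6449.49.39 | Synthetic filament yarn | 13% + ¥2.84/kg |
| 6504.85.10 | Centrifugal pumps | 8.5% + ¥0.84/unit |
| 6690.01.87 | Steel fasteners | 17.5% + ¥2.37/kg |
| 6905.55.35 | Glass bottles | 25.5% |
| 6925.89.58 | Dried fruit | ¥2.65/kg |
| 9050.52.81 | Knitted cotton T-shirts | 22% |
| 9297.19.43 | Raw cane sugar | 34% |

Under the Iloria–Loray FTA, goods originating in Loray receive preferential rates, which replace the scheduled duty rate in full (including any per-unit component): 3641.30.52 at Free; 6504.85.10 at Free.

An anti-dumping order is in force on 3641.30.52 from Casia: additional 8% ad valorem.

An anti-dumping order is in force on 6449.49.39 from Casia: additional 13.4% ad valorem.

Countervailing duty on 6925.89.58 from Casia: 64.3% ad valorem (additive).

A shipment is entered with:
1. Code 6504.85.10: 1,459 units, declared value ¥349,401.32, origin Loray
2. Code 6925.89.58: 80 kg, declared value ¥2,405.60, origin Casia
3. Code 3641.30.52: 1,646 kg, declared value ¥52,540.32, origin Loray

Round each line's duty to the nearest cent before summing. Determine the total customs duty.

¥1,758.80

Line 1 (6504.85.10, Loray, 1,459 units, ¥349,401.32):
Base rate for 6504.85.10 is 8.5% + ¥0.84/unit.
Origin Loray qualifies under the Iloria–Loray agreement and 6504.85.10 is covered: preferential rate Free applies instead.
Duty = ¥349,401.32 × 0% = ¥0.00.
Line 2 (6925.89.58, Casia, 80 kg, ¥2,405.60):
Base rate for 6925.89.58 is ¥2.65/kg.
Additional duty on 6925.89.58 from Casia: +64.3% ad valorem. Applied ad valorem rate = 64.3%.
Duty = ¥2,405.60 × 64.3% + 80 × ¥2.65 = ¥1,758.80.
Line 3 (3641.30.52, Loray, 1,646 kg, ¥52,540.32):
Base rate for 3641.30.52 is 4.5% + ¥0.29/kg.
Origin Loray qualifies under the Iloria–Loray agreement and 3641.30.52 is covered: preferential rate Free applies instead.
The additional-duty order on 3641.30.52 targets Casia, not Loray; it does not apply.
Duty = ¥52,540.32 × 0% = ¥0.00.
Total = ¥0.00 + ¥1,758.80 + ¥0.00 = ¥1,758.80.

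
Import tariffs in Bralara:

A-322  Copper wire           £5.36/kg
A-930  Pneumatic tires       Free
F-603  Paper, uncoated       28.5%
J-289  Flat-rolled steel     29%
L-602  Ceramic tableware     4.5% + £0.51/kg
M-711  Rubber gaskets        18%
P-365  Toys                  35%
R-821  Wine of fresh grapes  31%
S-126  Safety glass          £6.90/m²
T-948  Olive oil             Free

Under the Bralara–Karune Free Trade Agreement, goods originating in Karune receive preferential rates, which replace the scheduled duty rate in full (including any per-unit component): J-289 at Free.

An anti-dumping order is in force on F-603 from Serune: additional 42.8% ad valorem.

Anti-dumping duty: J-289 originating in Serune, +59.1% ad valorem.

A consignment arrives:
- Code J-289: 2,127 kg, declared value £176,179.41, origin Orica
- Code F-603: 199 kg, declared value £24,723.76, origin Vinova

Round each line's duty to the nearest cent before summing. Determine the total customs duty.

Line 1 (J-289, Orica, 2,127 kg, £176,179.41):
Base rate for J-289 is 29%.
J-289 has an FTA preferential rate, but origin Orica is not Karune; base rate stands.
The additional-duty order on J-289 targets Serune, not Orica; it does not apply.
Duty = £176,179.41 × 29% = £51,092.03.
Line 2 (F-603, Vinova, 199 kg, £24,723.76):
Base rate for F-603 is 28.5%.
The additional-duty order on F-603 targets Serune, not Vinova; it does not apply.
Duty = £24,723.76 × 28.5% = £7,046.27.
Total = £51,092.03 + £7,046.27 = £58,138.30.

£58,138.30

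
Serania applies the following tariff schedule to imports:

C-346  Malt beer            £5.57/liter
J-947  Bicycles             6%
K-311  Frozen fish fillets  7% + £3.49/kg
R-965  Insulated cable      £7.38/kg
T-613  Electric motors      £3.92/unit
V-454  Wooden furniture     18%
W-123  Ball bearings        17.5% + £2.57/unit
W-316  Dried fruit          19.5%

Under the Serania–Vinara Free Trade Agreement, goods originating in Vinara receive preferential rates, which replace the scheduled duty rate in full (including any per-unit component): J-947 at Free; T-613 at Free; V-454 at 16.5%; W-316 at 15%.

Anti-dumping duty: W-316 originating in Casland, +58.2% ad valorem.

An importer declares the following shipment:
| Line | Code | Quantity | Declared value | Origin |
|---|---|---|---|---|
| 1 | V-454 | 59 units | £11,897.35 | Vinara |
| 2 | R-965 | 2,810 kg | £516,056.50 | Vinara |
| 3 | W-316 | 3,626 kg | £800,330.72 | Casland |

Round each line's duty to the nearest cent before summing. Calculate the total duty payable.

Line 1 (V-454, Vinara, 59 units, £11,897.35):
Base rate for V-454 is 18%.
Origin Vinara qualifies under the Serania–Vinara agreement and V-454 is covered: preferential rate 16.5% applies instead.
Duty = £11,897.35 × 16.5% = £1,963.06.
Line 2 (R-965, Vinara, 2,810 kg, £516,056.50):
Base rate for R-965 is £7.38/kg.
Origin Vinara is the FTA partner but R-965 is not on the preference list; base rate stands.
Duty = 2,810 × £7.38 = £20,737.80.
Line 3 (W-316, Casland, 3,626 kg, £800,330.72):
Base rate for W-316 is 19.5%.
W-316 has an FTA preferential rate, but origin Casland is not Vinara; base rate stands.
Additional duty on W-316 from Casland: +58.2%. Applied ad valorem rate: 19.5% + 58.2% = 77.7%.
Duty = £800,330.72 × 77.7% = £621,856.97.
Total = £1,963.06 + £20,737.80 + £621,856.97 = £644,557.83.

£644,557.83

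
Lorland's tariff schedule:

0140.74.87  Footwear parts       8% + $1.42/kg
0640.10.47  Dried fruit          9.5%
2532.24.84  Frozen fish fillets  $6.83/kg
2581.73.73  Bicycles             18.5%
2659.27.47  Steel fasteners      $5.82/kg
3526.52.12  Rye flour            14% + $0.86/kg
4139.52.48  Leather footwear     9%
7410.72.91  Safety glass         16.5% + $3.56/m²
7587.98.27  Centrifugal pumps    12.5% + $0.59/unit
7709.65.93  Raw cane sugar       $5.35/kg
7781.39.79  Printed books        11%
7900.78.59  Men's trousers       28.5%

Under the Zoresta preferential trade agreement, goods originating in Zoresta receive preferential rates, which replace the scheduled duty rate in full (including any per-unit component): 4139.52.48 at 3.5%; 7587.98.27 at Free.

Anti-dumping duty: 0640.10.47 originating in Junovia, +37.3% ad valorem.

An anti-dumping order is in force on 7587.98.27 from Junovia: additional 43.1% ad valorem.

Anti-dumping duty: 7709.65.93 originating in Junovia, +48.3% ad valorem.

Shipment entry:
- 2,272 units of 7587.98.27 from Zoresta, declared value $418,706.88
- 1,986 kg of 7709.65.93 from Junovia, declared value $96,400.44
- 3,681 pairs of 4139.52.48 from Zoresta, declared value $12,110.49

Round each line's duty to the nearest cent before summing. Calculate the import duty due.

Line 1 (7587.98.27, Zoresta, 2,272 units, $418,706.88):
Base rate for 7587.98.27 is 12.5% + $0.59/unit.
Origin Zoresta qualifies under the Lorland–Zoresta agreement and 7587.98.27 is covered: preferential rate Free applies instead.
The additional-duty order on 7587.98.27 targets Junovia, not Zoresta; it does not apply.
Duty = $418,706.88 × 0% = $0.00.
Line 2 (7709.65.93, Junovia, 1,986 kg, $96,400.44):
Base rate for 7709.65.93 is $5.35/kg.
Additional duty on 7709.65.93 from Junovia: +48.3% ad valorem. Applied ad valorem rate = 48.3%.
Duty = $96,400.44 × 48.3% + 1,986 × $5.35 = $57,186.51.
Line 3 (4139.52.48, Zoresta, 3,681 pairs, $12,110.49):
Base rate for 4139.52.48 is 9%.
Origin Zoresta qualifies under the Lorland–Zoresta agreement and 4139.52.48 is covered: preferential rate 3.5% applies instead.
Duty = $12,110.49 × 3.5% = $423.87.
Total = $0.00 + $57,186.51 + $423.87 = $57,610.38.

$57,610.38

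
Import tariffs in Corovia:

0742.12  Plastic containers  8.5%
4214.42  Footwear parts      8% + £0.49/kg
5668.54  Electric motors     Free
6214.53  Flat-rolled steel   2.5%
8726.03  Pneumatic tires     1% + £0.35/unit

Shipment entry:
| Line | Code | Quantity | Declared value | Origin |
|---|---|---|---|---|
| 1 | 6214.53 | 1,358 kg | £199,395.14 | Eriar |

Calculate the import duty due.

Line 1 (6214.53, Eriar, 1,358 kg, £199,395.14):
Base rate for 6214.53 is 2.5%.
Duty = £199,395.14 × 2.5% = £4,984.88.

£4,984.88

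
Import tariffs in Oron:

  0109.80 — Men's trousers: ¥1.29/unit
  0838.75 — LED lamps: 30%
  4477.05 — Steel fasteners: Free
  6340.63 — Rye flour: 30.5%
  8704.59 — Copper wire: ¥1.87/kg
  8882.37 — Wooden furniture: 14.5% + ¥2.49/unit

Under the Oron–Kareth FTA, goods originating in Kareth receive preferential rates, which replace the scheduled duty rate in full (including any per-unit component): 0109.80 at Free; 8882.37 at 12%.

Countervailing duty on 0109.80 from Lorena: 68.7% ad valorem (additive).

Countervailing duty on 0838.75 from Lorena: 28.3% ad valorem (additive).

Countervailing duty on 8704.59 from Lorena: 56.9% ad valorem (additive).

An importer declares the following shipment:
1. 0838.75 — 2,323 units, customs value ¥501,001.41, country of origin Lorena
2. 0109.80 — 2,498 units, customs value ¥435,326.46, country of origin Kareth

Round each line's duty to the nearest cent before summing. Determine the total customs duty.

Line 1 (0838.75, Lorena, 2,323 units, ¥501,001.41):
Base rate for 0838.75 is 30%.
Additional duty on 0838.75 from Lorena: +28.3%. Applied ad valorem rate: 30% + 28.3% = 58.3%.
Duty = ¥501,001.41 × 58.3% = ¥292,083.82.
Line 2 (0109.80, Kareth, 2,498 units, ¥435,326.46):
Base rate for 0109.80 is ¥1.29/unit.
Origin Kareth qualifies under the Oron–Kareth agreement and 0109.80 is covered: preferential rate Free applies instead.
The additional-duty order on 0109.80 targets Lorena, not Kareth; it does not apply.
Duty = ¥435,326.46 × 0% = ¥0.00.
Total = ¥292,083.82 + ¥0.00 = ¥292,083.82.

¥292,083.82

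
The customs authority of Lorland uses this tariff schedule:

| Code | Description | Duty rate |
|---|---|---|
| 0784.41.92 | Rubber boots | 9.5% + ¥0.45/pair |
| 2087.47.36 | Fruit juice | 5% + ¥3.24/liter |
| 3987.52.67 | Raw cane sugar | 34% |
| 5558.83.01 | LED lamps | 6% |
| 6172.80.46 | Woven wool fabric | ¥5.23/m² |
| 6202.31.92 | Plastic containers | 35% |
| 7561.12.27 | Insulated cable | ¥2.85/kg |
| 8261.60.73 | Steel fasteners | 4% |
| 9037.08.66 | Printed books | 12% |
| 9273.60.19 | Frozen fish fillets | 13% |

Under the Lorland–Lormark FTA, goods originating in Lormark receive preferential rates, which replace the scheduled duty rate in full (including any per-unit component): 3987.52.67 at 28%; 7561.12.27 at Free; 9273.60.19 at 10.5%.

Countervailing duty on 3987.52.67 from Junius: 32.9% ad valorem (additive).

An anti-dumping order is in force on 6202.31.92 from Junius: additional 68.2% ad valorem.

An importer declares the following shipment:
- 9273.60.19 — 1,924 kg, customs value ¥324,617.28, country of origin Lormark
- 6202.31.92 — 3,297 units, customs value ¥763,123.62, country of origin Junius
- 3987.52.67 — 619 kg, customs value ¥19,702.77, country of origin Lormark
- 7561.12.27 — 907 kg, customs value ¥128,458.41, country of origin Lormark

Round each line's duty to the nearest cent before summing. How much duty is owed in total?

¥827,145.17

Line 1 (9273.60.19, Lormark, 1,924 kg, ¥324,617.28):
Base rate for 9273.60.19 is 13%.
Origin Lormark qualifies under the Lorland–Lormark agreement and 9273.60.19 is covered: preferential rate 10.5% applies instead.
Duty = ¥324,617.28 × 10.5% = ¥34,084.81.
Line 2 (6202.31.92, Junius, 3,297 units, ¥763,123.62):
Base rate for 6202.31.92 is 35%.
Additional duty on 6202.31.92 from Junius: +68.2%. Applied ad valorem rate: 35% + 68.2% = 103.2%.
Duty = ¥763,123.62 × 103.2% = ¥787,543.58.
Line 3 (3987.52.67, Lormark, 619 kg, ¥19,702.77):
Base rate for 3987.52.67 is 34%.
Origin Lormark qualifies under the Lorland–Lormark agreement and 3987.52.67 is covered: preferential rate 28% applies instead.
The additional-duty order on 3987.52.67 targets Junius, not Lormark; it does not apply.
Duty = ¥19,702.77 × 28% = ¥5,516.78.
Line 4 (7561.12.27, Lormark, 907 kg, ¥128,458.41):
Base rate for 7561.12.27 is ¥2.85/kg.
Origin Lormark qualifies under the Lorland–Lormark agreement and 7561.12.27 is covered: preferential rate Free applies instead.
Duty = ¥128,458.41 × 0% = ¥0.00.
Total = ¥34,084.81 + ¥787,543.58 + ¥5,516.78 + ¥0.00 = ¥827,145.17.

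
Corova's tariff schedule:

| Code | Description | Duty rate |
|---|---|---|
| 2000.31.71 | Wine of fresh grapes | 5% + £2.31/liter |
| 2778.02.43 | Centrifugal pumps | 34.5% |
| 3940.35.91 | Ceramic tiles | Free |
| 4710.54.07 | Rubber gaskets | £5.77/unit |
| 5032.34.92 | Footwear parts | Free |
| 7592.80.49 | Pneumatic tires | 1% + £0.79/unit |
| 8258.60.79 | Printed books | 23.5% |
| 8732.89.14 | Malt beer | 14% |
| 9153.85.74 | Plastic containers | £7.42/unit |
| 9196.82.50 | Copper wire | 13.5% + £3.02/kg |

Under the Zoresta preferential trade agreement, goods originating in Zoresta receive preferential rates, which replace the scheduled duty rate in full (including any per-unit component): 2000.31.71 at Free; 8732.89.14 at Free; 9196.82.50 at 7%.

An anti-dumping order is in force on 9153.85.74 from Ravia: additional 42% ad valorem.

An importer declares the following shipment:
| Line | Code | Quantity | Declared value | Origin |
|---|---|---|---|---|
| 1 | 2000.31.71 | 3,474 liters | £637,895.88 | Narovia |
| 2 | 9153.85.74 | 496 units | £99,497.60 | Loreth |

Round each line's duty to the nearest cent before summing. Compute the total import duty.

£43,600.05

Line 1 (2000.31.71, Narovia, 3,474 liters, £637,895.88):
Base rate for 2000.31.71 is 5% + £2.31/liter.
2000.31.71 has an FTA preferential rate, but origin Narovia is not Zoresta; base rate stands.
Duty = £637,895.88 × 5% + 3,474 × £2.31 = £39,919.73.
Line 2 (9153.85.74, Loreth, 496 units, £99,497.60):
Base rate for 9153.85.74 is £7.42/unit.
The additional-duty order on 9153.85.74 targets Ravia, not Loreth; it does not apply.
Duty = 496 × £7.42 = £3,680.32.
Total = £39,919.73 + £3,680.32 = £43,600.05.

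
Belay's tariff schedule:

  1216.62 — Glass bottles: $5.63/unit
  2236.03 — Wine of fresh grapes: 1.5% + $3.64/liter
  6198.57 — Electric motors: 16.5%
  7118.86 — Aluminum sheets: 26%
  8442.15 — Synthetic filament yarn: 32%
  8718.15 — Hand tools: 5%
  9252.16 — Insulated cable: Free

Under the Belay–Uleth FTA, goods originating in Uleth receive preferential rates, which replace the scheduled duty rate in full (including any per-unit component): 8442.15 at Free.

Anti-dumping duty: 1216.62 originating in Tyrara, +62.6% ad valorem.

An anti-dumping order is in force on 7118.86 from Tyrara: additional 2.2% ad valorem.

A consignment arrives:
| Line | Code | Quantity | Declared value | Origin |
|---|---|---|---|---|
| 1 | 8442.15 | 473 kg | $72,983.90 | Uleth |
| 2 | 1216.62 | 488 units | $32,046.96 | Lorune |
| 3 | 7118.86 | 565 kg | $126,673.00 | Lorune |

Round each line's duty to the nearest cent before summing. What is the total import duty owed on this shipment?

Line 1 (8442.15, Uleth, 473 kg, $72,983.90):
Base rate for 8442.15 is 32%.
Origin Uleth qualifies under the Belay–Uleth agreement and 8442.15 is covered: preferential rate Free applies instead.
Duty = $72,983.90 × 0% = $0.00.
Line 2 (1216.62, Lorune, 488 units, $32,046.96):
Base rate for 1216.62 is $5.63/unit.
The additional-duty order on 1216.62 targets Tyrara, not Lorune; it does not apply.
Duty = 488 × $5.63 = $2,747.44.
Line 3 (7118.86, Lorune, 565 kg, $126,673.00):
Base rate for 7118.86 is 26%.
The additional-duty order on 7118.86 targets Tyrara, not Lorune; it does not apply.
Duty = $126,673.00 × 26% = $32,934.98.
Total = $0.00 + $2,747.44 + $32,934.98 = $35,682.42.

$35,682.42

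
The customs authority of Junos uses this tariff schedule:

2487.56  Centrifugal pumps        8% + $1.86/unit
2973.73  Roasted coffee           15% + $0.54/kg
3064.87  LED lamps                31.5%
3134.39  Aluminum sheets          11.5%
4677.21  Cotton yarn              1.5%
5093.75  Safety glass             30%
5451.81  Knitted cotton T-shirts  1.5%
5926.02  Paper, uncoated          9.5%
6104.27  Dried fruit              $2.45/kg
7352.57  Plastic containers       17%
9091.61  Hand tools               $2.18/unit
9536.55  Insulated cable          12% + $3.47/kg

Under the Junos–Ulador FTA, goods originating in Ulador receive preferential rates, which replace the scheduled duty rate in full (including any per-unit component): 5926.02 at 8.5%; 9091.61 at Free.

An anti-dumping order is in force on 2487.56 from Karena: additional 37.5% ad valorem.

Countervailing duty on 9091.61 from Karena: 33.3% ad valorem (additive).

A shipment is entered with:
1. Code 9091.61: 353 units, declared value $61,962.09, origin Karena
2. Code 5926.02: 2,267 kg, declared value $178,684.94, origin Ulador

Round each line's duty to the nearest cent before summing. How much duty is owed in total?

Line 1 (9091.61, Karena, 353 units, $61,962.09):
Base rate for 9091.61 is $2.18/unit.
9091.61 has an FTA preferential rate, but origin Karena is not Ulador; base rate stands.
Additional duty on 9091.61 from Karena: +33.3% ad valorem. Applied ad valorem rate = 33.3%.
Duty = $61,962.09 × 33.3% + 353 × $2.18 = $21,402.92.
Line 2 (5926.02, Ulador, 2,267 kg, $178,684.94):
Base rate for 5926.02 is 9.5%.
Origin Ulador qualifies under the Junos–Ulador agreement and 5926.02 is covered: preferential rate 8.5% applies instead.
Duty = $178,684.94 × 8.5% = $15,188.22.
Total = $21,402.92 + $15,188.22 = $36,591.14.

$36,591.14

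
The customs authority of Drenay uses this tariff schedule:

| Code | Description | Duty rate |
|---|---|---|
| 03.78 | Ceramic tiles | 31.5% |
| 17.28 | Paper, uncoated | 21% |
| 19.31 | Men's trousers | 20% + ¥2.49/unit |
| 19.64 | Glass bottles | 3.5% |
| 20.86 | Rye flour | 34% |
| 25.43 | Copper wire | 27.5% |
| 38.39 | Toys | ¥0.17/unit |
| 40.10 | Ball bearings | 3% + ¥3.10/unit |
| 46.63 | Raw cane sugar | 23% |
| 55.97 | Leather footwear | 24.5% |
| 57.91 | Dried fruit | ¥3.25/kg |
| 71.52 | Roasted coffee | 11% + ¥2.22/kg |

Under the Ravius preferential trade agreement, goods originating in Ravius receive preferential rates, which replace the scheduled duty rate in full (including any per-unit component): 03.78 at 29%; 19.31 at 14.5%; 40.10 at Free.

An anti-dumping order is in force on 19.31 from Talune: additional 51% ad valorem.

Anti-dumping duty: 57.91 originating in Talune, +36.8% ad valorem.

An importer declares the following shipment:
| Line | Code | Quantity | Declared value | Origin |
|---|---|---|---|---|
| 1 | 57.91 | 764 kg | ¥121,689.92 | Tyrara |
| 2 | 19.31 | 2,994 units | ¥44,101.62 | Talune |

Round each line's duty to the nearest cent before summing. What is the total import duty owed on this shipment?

Line 1 (57.91, Tyrara, 764 kg, ¥121,689.92):
Base rate for 57.91 is ¥3.25/kg.
The additional-duty order on 57.91 targets Talune, not Tyrara; it does not apply.
Duty = 764 × ¥3.25 = ¥2,483.00.
Line 2 (19.31, Talune, 2,994 units, ¥44,101.62):
Base rate for 19.31 is 20% + ¥2.49/unit.
19.31 has an FTA preferential rate, but origin Talune is not Ravius; base rate stands.
Additional duty on 19.31 from Talune: +51%. Applied ad valorem rate: 20% + 51% = 71%.
Duty = ¥44,101.62 × 71% + 2,994 × ¥2.49 = ¥38,767.21.
Total = ¥2,483.00 + ¥38,767.21 = ¥41,250.21.

¥41,250.21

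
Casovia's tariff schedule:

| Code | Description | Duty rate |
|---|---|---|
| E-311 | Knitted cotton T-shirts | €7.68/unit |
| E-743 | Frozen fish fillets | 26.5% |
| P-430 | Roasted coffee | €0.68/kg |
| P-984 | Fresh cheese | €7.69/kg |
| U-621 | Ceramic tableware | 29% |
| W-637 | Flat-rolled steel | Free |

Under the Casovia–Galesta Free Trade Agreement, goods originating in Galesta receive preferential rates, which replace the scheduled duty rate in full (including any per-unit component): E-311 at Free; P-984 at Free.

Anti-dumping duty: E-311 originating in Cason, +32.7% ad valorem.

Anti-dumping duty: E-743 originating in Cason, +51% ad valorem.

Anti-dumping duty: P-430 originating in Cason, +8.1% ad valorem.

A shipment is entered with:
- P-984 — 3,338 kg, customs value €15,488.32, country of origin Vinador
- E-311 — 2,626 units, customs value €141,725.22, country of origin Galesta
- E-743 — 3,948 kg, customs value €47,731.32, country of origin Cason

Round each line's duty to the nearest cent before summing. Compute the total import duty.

Line 1 (P-984, Vinador, 3,338 kg, €15,488.32):
Base rate for P-984 is €7.69/kg.
P-984 has an FTA preferential rate, but origin Vinador is not Galesta; base rate stands.
Duty = 3,338 × €7.69 = €25,669.22.
Line 2 (E-311, Galesta, 2,626 units, €141,725.22):
Base rate for E-311 is €7.68/unit.
Origin Galesta qualifies under the Casovia–Galesta agreement and E-311 is covered: preferential rate Free applies instead.
The additional-duty order on E-311 targets Cason, not Galesta; it does not apply.
Duty = €141,725.22 × 0% = €0.00.
Line 3 (E-743, Cason, 3,948 kg, €47,731.32):
Base rate for E-743 is 26.5%.
Additional duty on E-743 from Cason: +51%. Applied ad valorem rate: 26.5% + 51% = 77.5%.
Duty = €47,731.32 × 77.5% = €36,991.77.
Total = €25,669.22 + €0.00 + €36,991.77 = €62,660.99.

€62,660.99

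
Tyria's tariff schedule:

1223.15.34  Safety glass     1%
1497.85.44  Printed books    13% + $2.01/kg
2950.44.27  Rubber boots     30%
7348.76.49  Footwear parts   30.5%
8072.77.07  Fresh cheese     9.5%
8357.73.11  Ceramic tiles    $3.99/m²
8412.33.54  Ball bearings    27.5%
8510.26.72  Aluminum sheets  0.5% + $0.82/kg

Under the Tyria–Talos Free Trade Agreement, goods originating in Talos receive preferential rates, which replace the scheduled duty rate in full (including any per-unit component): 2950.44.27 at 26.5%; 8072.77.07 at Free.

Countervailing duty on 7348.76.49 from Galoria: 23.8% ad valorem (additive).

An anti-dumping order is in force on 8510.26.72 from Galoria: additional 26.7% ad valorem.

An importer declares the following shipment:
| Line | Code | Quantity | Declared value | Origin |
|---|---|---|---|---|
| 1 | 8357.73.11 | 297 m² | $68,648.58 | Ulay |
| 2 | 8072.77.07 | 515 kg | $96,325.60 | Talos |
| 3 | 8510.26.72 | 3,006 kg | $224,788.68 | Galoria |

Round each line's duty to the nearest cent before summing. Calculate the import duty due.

Line 1 (8357.73.11, Ulay, 297 m², $68,648.58):
Base rate for 8357.73.11 is $3.99/m².
Duty = 297 × $3.99 = $1,185.03.
Line 2 (8072.77.07, Talos, 515 kg, $96,325.60):
Base rate for 8072.77.07 is 9.5%.
Origin Talos qualifies under the Tyria–Talos agreement and 8072.77.07 is covered: preferential rate Free applies instead.
Duty = $96,325.60 × 0% = $0.00.
Line 3 (8510.26.72, Galoria, 3,006 kg, $224,788.68):
Base rate for 8510.26.72 is 0.5% + $0.82/kg.
Additional duty on 8510.26.72 from Galoria: +26.7%. Applied ad valorem rate: 0.5% + 26.7% = 27.2%.
Duty = $224,788.68 × 27.2% + 3,006 × $0.82 = $63,607.44.
Total = $1,185.03 + $0.00 + $63,607.44 = $64,792.47.

$64,792.47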